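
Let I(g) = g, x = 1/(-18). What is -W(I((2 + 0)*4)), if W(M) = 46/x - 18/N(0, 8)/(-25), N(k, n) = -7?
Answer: 144918/175 ≈ 828.10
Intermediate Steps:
x = -1/18 ≈ -0.055556
W(M) = -144918/175 (W(M) = 46/(-1/18) - 18/(-7)/(-25) = 46*(-18) - 18*(-1/7)*(-1/25) = -828 + (18/7)*(-1/25) = -828 - 18/175 = -144918/175)
-W(I((2 + 0)*4)) = -1*(-144918/175) = 144918/175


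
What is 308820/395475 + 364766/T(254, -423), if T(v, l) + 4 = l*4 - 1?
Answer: -9582117754/44741405 ≈ -214.17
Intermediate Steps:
T(v, l) = -5 + 4*l (T(v, l) = -4 + (l*4 - 1) = -4 + (4*l - 1) = -4 + (-1 + 4*l) = -5 + 4*l)
308820/395475 + 364766/T(254, -423) = 308820/395475 + 364766/(-5 + 4*(-423)) = 308820*(1/395475) + 364766/(-5 - 1692) = 20588/26365 + 364766/(-1697) = 20588/26365 + 364766*(-1/1697) = 20588/26365 - 364766/1697 = -9582117754/44741405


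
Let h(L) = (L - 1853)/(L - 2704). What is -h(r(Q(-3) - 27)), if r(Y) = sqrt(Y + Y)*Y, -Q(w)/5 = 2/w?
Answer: (-71*sqrt(426) + 16677*I)/(-24336*I + 71*sqrt(426)) ≈ -0.68642 - 0.018883*I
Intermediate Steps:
Q(w) = -10/w
r(Y) = sqrt(2)*Y**(3/2) (r(Y) = sqrt(2*Y)*Y = (sqrt(2)*sqrt(Y))*Y = sqrt(2)*Y**(3/2))
h(L) = (-1853 + L)/(-2704 + L)
-h(r(Q(-3) - 27)) = -(-1853 + sqrt(2)*(-10/(-3) - 27)**(3/2))/(-2704 + sqrt(2)*(-10/(-3) - 27)**(3/2)) = -(-1853 + sqrt(2)*(-10*(-1/3) - 27)**(3/2))/(-2704 + sqrt(2)*(-10*(-1/3) - 27)**(3/2)) = -(-1853 + sqrt(2)*(10/3 - 27)**(3/2))/(-2704 + sqrt(2)*(10/3 - 27)**(3/2)) = -(-1853 + sqrt(2)*(-71/3)**(3/2))/(-2704 + sqrt(2)*(-71/3)**(3/2)) = -(-1853 + sqrt(2)*(-71*I*sqrt(213)/9))/(-2704 + sqrt(2)*(-71*I*sqrt(213)/9)) = -(-1853 - 71*I*sqrt(426)/9)/(-2704 - 71*I*sqrt(426)/9)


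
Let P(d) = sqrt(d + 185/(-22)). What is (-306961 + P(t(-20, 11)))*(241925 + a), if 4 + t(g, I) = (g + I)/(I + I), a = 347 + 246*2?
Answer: -74519080204 + 242764*I*sqrt(1551)/11 ≈ -7.4519e+10 + 8.6916e+5*I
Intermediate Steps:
a = 839 (a = 347 + 492 = 839)
t(g, I) = -4 + (I + g)/(2*I) (t(g, I) = -4 + (g + I)/(I + I) = -4 + (I + g)/((2*I)) = -4 + (I + g)*(1/(2*I)) = -4 + (I + g)/(2*I))
P(d) = sqrt(-185/22 + d) (P(d) = sqrt(d + 185*(-1/22)) = sqrt(d - 185/22) = sqrt(-185/22 + d))
(-306961 + P(t(-20, 11)))*(241925 + a) = (-306961 + sqrt(-4070 + 484*((1/2)*(-20 - 7*11)/11))/22)*(241925 + 839) = (-306961 + sqrt(-4070 + 484*((1/2)*(1/11)*(-20 - 77)))/22)*242764 = (-306961 + sqrt(-4070 + 484*((1/2)*(1/11)*(-97)))/22)*242764 = (-306961 + sqrt(-4070 + 484*(-97/22))/22)*242764 = (-306961 + sqrt(-4070 - 2134)/22)*242764 = (-306961 + sqrt(-6204)/22)*242764 = (-306961 + (2*I*sqrt(1551))/22)*242764 = (-306961 + I*sqrt(1551)/11)*242764 = -74519080204 + 242764*I*sqrt(1551)/11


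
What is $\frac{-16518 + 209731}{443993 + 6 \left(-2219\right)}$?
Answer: $\frac{193213}{430679} \approx 0.44862$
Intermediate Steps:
$\frac{-16518 + 209731}{443993 + 6 \left(-2219\right)} = \frac{193213}{443993 - 13314} = \frac{193213}{430679}$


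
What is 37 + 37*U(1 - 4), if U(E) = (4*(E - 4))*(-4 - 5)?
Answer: 9361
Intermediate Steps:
U(E) = 144 - 36*E (U(E) = (4*(-4 + E))*(-9) = (-16 + 4*E)*(-9) = 144 - 36*E)
37 + 37*U(1 - 4) = 37 + 37*(144 - 36*(1 - 4)) = 37 + 37*(144 - 36*(-3)) = 37 + 37*(144 + 108) = 37 + 37*252 = 37 + 9324 = 9361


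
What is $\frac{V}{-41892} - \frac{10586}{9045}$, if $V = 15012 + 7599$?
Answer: $- \frac{3223807}{1885140} \approx -1.7101$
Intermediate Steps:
$V = 22611$
$\frac{V}{-41892} - \frac{10586}{9045} = \frac{22611}{-41892} - \frac{10586}{9045} = 22611 \left(- \frac{1}{41892}\right) - \frac{158}{135} = - \frac{7537}{13964} - \frac{158}{135} = - \frac{3223807}{1885140}$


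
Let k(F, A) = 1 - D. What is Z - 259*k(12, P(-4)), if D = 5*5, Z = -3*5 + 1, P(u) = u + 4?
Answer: 6202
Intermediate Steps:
P(u) = 4 + u
Z = -14 (Z = -15 + 1 = -14)
D = 25
k(F, A) = -24 (k(F, A) = 1 - 1*25 = 1 - 25 = -24)
Z - 259*k(12, P(-4)) = -14 - 259*(-24) = -14 + 6216 = 6202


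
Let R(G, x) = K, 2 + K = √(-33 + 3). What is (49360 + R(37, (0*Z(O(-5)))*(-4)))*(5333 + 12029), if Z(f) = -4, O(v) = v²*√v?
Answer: 856953596 + 17362*I*√30 ≈ 8.5695e+8 + 95096.0*I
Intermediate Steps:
O(v) = v^(5/2)
K = -2 + I*√30 (K = -2 + √(-33 + 3) = -2 + √(-30) = -2 + I*√30 ≈ -2.0 + 5.4772*I)
R(G, x) = -2 + I*√30
(49360 + R(37, (0*Z(O(-5)))*(-4)))*(5333 + 12029) = (49360 + (-2 + I*√30))*(5333 + 12029) = (49358 + I*√30)*17362 = 856953596 + 17362*I*√30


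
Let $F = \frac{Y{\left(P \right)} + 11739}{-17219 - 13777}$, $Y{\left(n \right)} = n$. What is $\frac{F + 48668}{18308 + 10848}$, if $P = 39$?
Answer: $\frac{251416925}{150619896} \approx 1.6692$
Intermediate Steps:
$F = - \frac{1963}{5166}$ ($F = \frac{39 + 11739}{-17219 - 13777} = \frac{11778}{-30996} = 11778 \left(- \frac{1}{30996}\right) = - \frac{1963}{5166} \approx -0.37998$)
$\frac{F + 48668}{18308 + 10848} = \frac{- \frac{1963}{5166} + 48668}{18308 + 10848} = \frac{251416925}{5166 \cdot 29156} = \frac{251416925}{5166} \cdot \frac{1}{29156} = \frac{251416925}{150619896}$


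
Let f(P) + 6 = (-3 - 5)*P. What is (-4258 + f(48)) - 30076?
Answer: -34724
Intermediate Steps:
f(P) = -6 - 8*P (f(P) = -6 + (-3 - 5)*P = -6 - 8*P)
(-4258 + f(48)) - 30076 = (-4258 + (-6 - 8*48)) - 30076 = (-4258 + (-6 - 384)) - 30076 = (-4258 - 390) - 30076 = -4648 - 30076 = -34724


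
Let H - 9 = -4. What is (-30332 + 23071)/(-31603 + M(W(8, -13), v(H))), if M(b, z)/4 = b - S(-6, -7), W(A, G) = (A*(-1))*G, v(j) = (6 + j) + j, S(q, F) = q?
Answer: 7261/31163 ≈ 0.23300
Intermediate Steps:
H = 5 (H = 9 - 4 = 5)
v(j) = 6 + 2*j
W(A, G) = -A*G (W(A, G) = (-A)*G = -A*G)
M(b, z) = 24 + 4*b (M(b, z) = 4*(b - 1*(-6)) = 4*(b + 6) = 4*(6 + b) = 24 + 4*b)
(-30332 + 23071)/(-31603 + M(W(8, -13), v(H))) = (-30332 + 23071)/(-31603 + (24 + 4*(-1*8*(-13)))) = -7261/(-31603 + (24 + 4*104)) = -7261/(-31603 + (24 + 416)) = -7261/(-31603 + 440) = -7261/(-31163) = -7261*(-1/31163) = 7261/31163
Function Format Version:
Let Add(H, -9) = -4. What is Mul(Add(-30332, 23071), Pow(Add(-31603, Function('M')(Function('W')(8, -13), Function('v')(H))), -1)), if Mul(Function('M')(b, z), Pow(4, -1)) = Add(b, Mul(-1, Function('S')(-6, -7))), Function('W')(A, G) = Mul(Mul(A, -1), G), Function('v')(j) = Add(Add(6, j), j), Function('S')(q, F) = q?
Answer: Rational(7261, 31163) ≈ 0.23300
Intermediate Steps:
H = 5 (H = Add(9, -4) = 5)
Function('v')(j) = Add(6, Mul(2, j))
Function('W')(A, G) = Mul(-1, A, G) (Function('W')(A, G) = Mul(Mul(-1, A), G) = Mul(-1, A, G))
Function('M')(b, z) = Add(24, Mul(4, b)) (Function('M')(b, z) = Mul(4, Add(b, Mul(-1, -6))) = Mul(4, Add(b, 6)) = Mul(4, Add(6, b)) = Add(24, Mul(4, b)))
Mul(Add(-30332, 23071), Pow(Add(-31603, Function('M')(Function('W')(8, -13), Function('v')(H))), -1)) = Mul(Add(-30332, 23071), Pow(Add(-31603, Add(24, Mul(4, Mul(-1, 8, -13)))), -1)) = Mul(-7261, Pow(Add(-31603, Add(24, Mul(4, 104))), -1)) = Mul(-7261, Pow(Add(-31603, Add(24, 416)), -1)) = Mul(-7261, Pow(Add(-31603, 440), -1)) = Mul(-7261, Pow(-31163, -1)) = Mul(-7261, Rational(-1, 31163)) = Rational(7261, 31163)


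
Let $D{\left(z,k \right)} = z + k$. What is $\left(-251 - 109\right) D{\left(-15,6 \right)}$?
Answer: $3240$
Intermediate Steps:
$D{\left(z,k \right)} = k + z$
$\left(-251 - 109\right) D{\left(-15,6 \right)} = \left(-251 - 109\right) \left(6 - 15\right) = \left(-360\right) \left(-9\right) = 3240$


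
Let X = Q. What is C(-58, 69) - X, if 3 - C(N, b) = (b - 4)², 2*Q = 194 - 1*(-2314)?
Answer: -5476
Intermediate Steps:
Q = 1254 (Q = (194 - 1*(-2314))/2 = (194 + 2314)/2 = (½)*2508 = 1254)
C(N, b) = 3 - (-4 + b)² (C(N, b) = 3 - (b - 4)² = 3 - (-4 + b)²)
X = 1254
C(-58, 69) - X = (3 - (-4 + 69)²) - 1*1254 = (3 - 1*65²) - 1254 = (3 - 1*4225) - 1254 = (3 - 4225) - 1254 = -4222 - 1254 = -5476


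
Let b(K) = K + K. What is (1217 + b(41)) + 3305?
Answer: 4604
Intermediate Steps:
b(K) = 2*K
(1217 + b(41)) + 3305 = (1217 + 2*41) + 3305 = (1217 + 82) + 3305 = 1299 + 3305 = 4604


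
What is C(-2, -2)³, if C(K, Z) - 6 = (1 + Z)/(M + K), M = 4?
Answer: 1331/8 ≈ 166.38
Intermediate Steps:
C(K, Z) = 6 + (1 + Z)/(4 + K)
C(-2, -2)³ = ((25 - 2 + 6*(-2))/(4 - 2))³ = ((25 - 2 - 12)/2)³ = ((½)*11)³ = (11/2)³ = 1331/8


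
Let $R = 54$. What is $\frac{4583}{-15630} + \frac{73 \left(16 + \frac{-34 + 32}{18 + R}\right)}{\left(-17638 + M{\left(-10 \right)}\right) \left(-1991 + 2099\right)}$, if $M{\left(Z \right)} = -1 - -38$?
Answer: $- \frac{52380513059}{178267152240} \approx -0.29383$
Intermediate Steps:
$M{\left(Z \right)} = 37$ ($M{\left(Z \right)} = -1 + 38 = 37$)
$\frac{4583}{-15630} + \frac{73 \left(16 + \frac{-34 + 32}{18 + R}\right)}{\left(-17638 + M{\left(-10 \right)}\right) \left(-1991 + 2099\right)} = \frac{4583}{-15630} + \frac{73 \left(16 + \frac{-34 + 32}{18 + 54}\right)}{\left(-17638 + 37\right) \left(-1991 + 2099\right)} = 4583 \left(- \frac{1}{15630}\right) + \frac{73 \left(16 - \frac{2}{72}\right)}{\left(-17601\right) 108} = - \frac{4583}{15630} + \frac{73 \left(16 - \frac{1}{36}\right)}{-1900908} = - \frac{4583}{15630} + 73 \left(16 - \frac{1}{36}\right) \left(- \frac{1}{1900908}\right) = - \frac{4583}{15630} + 73 \cdot \frac{575}{36} \left(- \frac{1}{1900908}\right) = - \frac{4583}{15630} + \frac{41975}{36} \left(- \frac{1}{1900908}\right) = - \frac{4583}{15630} - \frac{41975}{68432688} = - \frac{52380513059}{178267152240}$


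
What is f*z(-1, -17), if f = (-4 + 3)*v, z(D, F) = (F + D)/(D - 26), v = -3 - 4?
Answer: 14/3 ≈ 4.6667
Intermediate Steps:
v = -7
z(D, F) = (D + F)/(-26 + D)
f = 7 (f = (-4 + 3)*(-7) = -1*(-7) = 7)
f*z(-1, -17) = 7*((-1 - 17)/(-26 - 1)) = 7*(-18/(-27)) = 7*(-1/27*(-18)) = 7*(2/3) = 14/3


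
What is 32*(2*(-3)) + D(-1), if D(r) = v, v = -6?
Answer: -198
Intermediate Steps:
D(r) = -6
32*(2*(-3)) + D(-1) = 32*(2*(-3)) - 6 = 32*(-6) - 6 = -192 - 6 = -198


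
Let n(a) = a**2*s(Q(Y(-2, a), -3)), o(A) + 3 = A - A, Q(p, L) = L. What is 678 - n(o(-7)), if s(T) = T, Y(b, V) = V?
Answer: 705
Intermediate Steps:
o(A) = -3 (o(A) = -3 + (A - A) = -3 + 0 = -3)
n(a) = -3*a**2 (n(a) = a**2*(-3) = -3*a**2)
678 - n(o(-7)) = 678 - (-3)*(-3)**2 = 678 - (-3)*9 = 678 - 1*(-27) = 678 + 27 = 705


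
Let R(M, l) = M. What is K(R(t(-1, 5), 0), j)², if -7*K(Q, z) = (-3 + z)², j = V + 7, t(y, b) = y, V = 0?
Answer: 256/49 ≈ 5.2245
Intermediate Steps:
j = 7 (j = 0 + 7 = 7)
K(Q, z) = -(-3 + z)²/7
K(R(t(-1, 5), 0), j)² = (-(-3 + 7)²/7)² = (-⅐*4²)² = (-⅐*16)² = (-16/7)² = 256/49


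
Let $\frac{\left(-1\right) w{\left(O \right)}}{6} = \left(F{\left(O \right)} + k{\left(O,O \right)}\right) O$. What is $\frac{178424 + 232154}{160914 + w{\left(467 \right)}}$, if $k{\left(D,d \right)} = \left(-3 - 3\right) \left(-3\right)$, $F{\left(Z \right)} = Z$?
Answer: $- \frac{205289}{599028} \approx -0.3427$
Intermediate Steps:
$k{\left(D,d \right)} = 18$ ($k{\left(D,d \right)} = \left(-6\right) \left(-3\right) = 18$)
$w{\left(O \right)} = - 6 O \left(18 + O\right)$ ($w{\left(O \right)} = - 6 \left(O + 18\right) O = - 6 \left(18 + O\right) O = - 6 O \left(18 + O\right)$)
$\frac{178424 + 232154}{160914 + w{\left(467 \right)}} = \frac{178424 + 232154}{160914 - 2802 \left(18 + 467\right)} = \frac{410578}{160914 - 2802 \cdot 485} = \frac{410578}{160914 - 1358970} = \frac{410578}{-1198056} = 410578 \left(- \frac{1}{1198056}\right) = - \frac{205289}{599028}$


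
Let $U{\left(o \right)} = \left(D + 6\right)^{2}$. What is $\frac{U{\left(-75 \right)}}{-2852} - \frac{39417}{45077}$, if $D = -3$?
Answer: $- \frac{112822977}{128559604} \approx -0.87759$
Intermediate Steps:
$U{\left(o \right)} = 9$ ($U{\left(o \right)} = \left(-3 + 6\right)^{2} = 3^{2} = 9$)
$\frac{U{\left(-75 \right)}}{-2852} - \frac{39417}{45077} = \frac{9}{-2852} - \frac{39417}{45077} = 9 \left(- \frac{1}{2852}\right) - \frac{39417}{45077} = - \frac{9}{2852} - \frac{39417}{45077} = - \frac{112822977}{128559604}$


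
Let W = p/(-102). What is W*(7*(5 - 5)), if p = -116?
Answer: 0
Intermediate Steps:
W = 58/51 (W = -116/(-102) = -116*(-1/102) = 58/51 ≈ 1.1373)
W*(7*(5 - 5)) = 58*(7*(5 - 5))/51 = 58*(7*0)/51 = (58/51)*0 = 0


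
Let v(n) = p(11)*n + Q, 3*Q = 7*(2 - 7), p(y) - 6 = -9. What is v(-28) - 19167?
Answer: -57284/3 ≈ -19095.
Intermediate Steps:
p(y) = -3 (p(y) = 6 - 9 = -3)
Q = -35/3 (Q = (7*(2 - 7))/3 = (7*(-5))/3 = (⅓)*(-35) = -35/3 ≈ -11.667)
v(n) = -35/3 - 3*n (v(n) = -3*n - 35/3 = -35/3 - 3*n)
v(-28) - 19167 = (-35/3 - 3*(-28)) - 19167 = (-35/3 + 84) - 19167 = 217/3 - 19167 = -57284/3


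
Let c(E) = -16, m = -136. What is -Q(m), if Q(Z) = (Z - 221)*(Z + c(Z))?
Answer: -54264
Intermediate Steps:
Q(Z) = (-221 + Z)*(-16 + Z) (Q(Z) = (Z - 221)*(Z - 16) = (-221 + Z)*(-16 + Z))
-Q(m) = -(3536 + (-136)² - 237*(-136)) = -(3536 + 18496 + 32232) = -1*54264 = -54264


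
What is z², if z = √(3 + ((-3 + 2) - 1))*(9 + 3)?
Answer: 144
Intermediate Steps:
z = 12 (z = √(3 + (-1 - 1))*12 = √(3 - 2)*12 = √1*12 = 1*12 = 12)
z² = 12² = 144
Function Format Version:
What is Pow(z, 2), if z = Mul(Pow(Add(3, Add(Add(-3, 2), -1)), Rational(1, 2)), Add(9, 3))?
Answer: 144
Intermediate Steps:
z = 12 (z = Mul(Pow(Add(3, Add(-1, -1)), Rational(1, 2)), 12) = Mul(Pow(Add(3, -2), Rational(1, 2)), 12) = Mul(Pow(1, Rational(1, 2)), 12) = Mul(1, 12) = 12)
Pow(z, 2) = Pow(12, 2) = 144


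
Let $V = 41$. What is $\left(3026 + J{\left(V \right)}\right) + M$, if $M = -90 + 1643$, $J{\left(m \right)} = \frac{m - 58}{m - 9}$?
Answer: $\frac{146511}{32} \approx 4578.5$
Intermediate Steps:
$J{\left(m \right)} = \frac{-58 + m}{-9 + m}$
$M = 1553$
$\left(3026 + J{\left(V \right)}\right) + M = \left(3026 + \frac{-58 + 41}{-9 + 41}\right) + 1553 = \left(3026 + \frac{1}{32} \left(-17\right)\right) + 1553 = \left(3026 - \frac{17}{32}\right) + 1553 = \frac{96815}{32} + 1553 = \frac{146511}{32}$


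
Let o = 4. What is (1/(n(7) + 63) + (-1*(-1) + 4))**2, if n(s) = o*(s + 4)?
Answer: 287296/11449 ≈ 25.094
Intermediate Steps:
n(s) = 16 + 4*s (n(s) = 4*(s + 4) = 4*(4 + s) = 16 + 4*s)
(1/(n(7) + 63) + (-1*(-1) + 4))**2 = (1/((16 + 4*7) + 63) + (-1*(-1) + 4))**2 = (1/((16 + 28) + 63) + (1 + 4))**2 = (1/(44 + 63) + 5)**2 = (1/107 + 5)**2 = (536/107)**2 = 287296/11449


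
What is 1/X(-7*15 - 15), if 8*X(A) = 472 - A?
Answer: 1/74 ≈ 0.013514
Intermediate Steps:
X(A) = 59 - A/8 (X(A) = (472 - A)/8 = 59 - A/8)
1/X(-7*15 - 15) = 1/(59 - (-7*15 - 15)/8) = 1/(59 - (-105 - 15)/8) = 1/(59 - ⅛*(-120)) = 1/(59 + 15) = 1/74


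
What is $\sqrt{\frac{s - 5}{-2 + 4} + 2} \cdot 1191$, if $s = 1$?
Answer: $0$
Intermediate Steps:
$\sqrt{\frac{s - 5}{-2 + 4} + 2} \cdot 1191 = \sqrt{\frac{1 - 5}{-2 + 4} + 2} \cdot 1191 = \sqrt{- \frac{4}{2} + 2} \cdot 1191 = \sqrt{\left(-4\right) \frac{1}{2} + 2} \cdot 1191 = \sqrt{-2 + 2} \cdot 1191 = \sqrt{0} \cdot 1191 = 0 \cdot 1191 = 0$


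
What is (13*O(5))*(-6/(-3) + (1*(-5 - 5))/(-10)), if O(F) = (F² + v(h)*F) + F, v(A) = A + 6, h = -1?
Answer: 2145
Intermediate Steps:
v(A) = 6 + A
O(F) = F² + 6*F (O(F) = (F² + (6 - 1)*F) + F = (F² + 5*F) + F = F² + 6*F)
(13*O(5))*(-6/(-3) + (1*(-5 - 5))/(-10)) = (13*(5*(6 + 5)))*(-6/(-3) + (1*(-5 - 5))/(-10)) = (13*(5*11))*(-6*(-⅓) + (1*(-10))*(-⅒)) = (13*55)*(2 - 10*(-⅒)) = 715*(2 + 1) = 715*3 = 2145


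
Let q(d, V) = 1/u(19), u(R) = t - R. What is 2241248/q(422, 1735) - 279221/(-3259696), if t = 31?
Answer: 87669445966517/3259696 ≈ 2.6895e+7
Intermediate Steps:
u(R) = 31 - R
q(d, V) = 1/12 (q(d, V) = 1/(31 - 1*19) = 1/(31 - 19) = 1/12)
2241248/q(422, 1735) - 279221/(-3259696) = 2241248/(1/12) - 279221/(-3259696) = 2241248*12 - 279221*(-1/3259696) = 26894976 + 279221/3259696 = 87669445966517/3259696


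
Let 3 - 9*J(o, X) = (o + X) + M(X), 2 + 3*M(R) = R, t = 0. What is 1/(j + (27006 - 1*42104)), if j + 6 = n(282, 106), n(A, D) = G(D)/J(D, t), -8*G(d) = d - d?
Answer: -1/15104 ≈ -6.6208e-5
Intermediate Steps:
M(R) = -2/3 + R/3
J(o, X) = 11/27 - 4*X/27 - o/9 (J(o, X) = 1/3 - ((o + X) + (-2/3 + X/3))/9 = 1/3 - ((X + o) + (-2/3 + X/3))/9 = 1/3 - (-2/3 + o + 4*X/3)/9 = 1/3 + (2/27 - 4*X/27 - o/9) = 11/27 - 4*X/27 - o/9)
G(d) = 0 (G(d) = -(d - d)/8 = -1/8*0 = 0)
n(A, D) = 0 (n(A, D) = 0/(11/27 - 4/27*0 - D/9) = 0/(11/27 + 0 - D/9) = 0/(11/27 - D/9) = 0)
j = -6 (j = -6 + 0 = -6)
1/(j + (27006 - 1*42104)) = 1/(-6 + (27006 - 1*42104)) = 1/(-6 + (27006 - 42104)) = 1/(-6 - 15098) = 1/(-15104) = -1/15104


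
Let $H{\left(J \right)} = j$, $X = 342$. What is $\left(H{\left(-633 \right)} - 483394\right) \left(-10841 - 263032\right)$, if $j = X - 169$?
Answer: $132341184933$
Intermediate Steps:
$j = 173$ ($j = 342 - 169 = 173$)
$H{\left(J \right)} = 173$
$\left(H{\left(-633 \right)} - 483394\right) \left(-10841 - 263032\right) = \left(173 - 483394\right) \left(-10841 - 263032\right) = \left(-483221\right) \left(-273873\right) = 132341184933$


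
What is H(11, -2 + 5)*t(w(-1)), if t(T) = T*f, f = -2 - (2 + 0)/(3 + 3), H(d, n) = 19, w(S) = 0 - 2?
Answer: 266/3 ≈ 88.667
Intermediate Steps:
w(S) = -2
f = -7/3 (f = -2 - 2/6 = -2 - 1*⅓ = -2 - ⅓ = -7/3 ≈ -2.3333)
t(T) = -7*T/3 (t(T) = T*(-7/3) = -7*T/3)
H(11, -2 + 5)*t(w(-1)) = 19*(-7/3*(-2)) = 19*(14/3) = 266/3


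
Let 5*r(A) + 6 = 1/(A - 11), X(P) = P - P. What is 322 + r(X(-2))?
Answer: 17643/55 ≈ 320.78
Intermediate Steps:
X(P) = 0
r(A) = -6/5 + 1/(5*(-11 + A)) (r(A) = -6/5 + 1/(5*(A - 11)) = -6/5 + 1/(5*(-11 + A)))
322 + r(X(-2)) = 322 + (67 - 6*0)/(5*(-11 + 0)) = 322 + (1/5)*(67 + 0)/(-11) = 322 + (1/5)*(-1/11)*67 = 322 - 67/55 = 17643/55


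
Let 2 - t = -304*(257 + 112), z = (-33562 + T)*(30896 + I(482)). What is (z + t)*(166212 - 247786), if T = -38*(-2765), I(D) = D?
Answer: -183043099337948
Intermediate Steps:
T = 105070
z = 2243778024 (z = (-33562 + 105070)*(30896 + 482) = 71508*31378 = 2243778024)
t = 112178 (t = 2 - (-304)*(257 + 112) = 2 - (-304)*369 = 2 - 1*(-112176) = 2 + 112176 = 112178)
(z + t)*(166212 - 247786) = (2243778024 + 112178)*(166212 - 247786) = 2243890202*(-81574) = -183043099337948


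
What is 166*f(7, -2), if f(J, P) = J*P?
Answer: -2324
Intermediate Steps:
166*f(7, -2) = 166*(7*(-2)) = 166*(-14) = -2324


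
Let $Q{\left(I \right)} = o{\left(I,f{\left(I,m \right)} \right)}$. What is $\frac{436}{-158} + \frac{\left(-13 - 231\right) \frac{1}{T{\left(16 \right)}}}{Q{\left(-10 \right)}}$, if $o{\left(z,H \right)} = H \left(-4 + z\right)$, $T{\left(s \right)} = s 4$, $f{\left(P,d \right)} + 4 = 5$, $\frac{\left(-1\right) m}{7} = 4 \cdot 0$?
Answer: $- \frac{44013}{17696} \approx -2.4872$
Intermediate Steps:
$m = 0$ ($m = - 7 \cdot 4 \cdot 0 = \left(-7\right) 0 = 0$)
$f{\left(P,d \right)} = 1$ ($f{\left(P,d \right)} = -4 + 5 = 1$)
$T{\left(s \right)} = 4 s$
$Q{\left(I \right)} = -4 + I$ ($Q{\left(I \right)} = 1 \left(-4 + I\right) = -4 + I$)
$\frac{436}{-158} + \frac{\left(-13 - 231\right) \frac{1}{T{\left(16 \right)}}}{Q{\left(-10 \right)}} = \frac{436}{-158} + \frac{\left(-13 - 231\right) \frac{1}{4 \cdot 16}}{-4 - 10} = 436 \left(- \frac{1}{158}\right) + \frac{\left(-13 - 231\right) \frac{1}{64}}{-14} = - \frac{218}{79} + \left(-244\right) \frac{1}{64} \left(- \frac{1}{14}\right) = - \frac{218}{79} - - \frac{61}{224} = - \frac{218}{79} + \frac{61}{224} = - \frac{44013}{17696}$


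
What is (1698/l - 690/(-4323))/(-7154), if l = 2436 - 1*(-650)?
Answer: -1578299/15906654302 ≈ -9.9223e-5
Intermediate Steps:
l = 3086 (l = 2436 + 650 = 3086)
(1698/l - 690/(-4323))/(-7154) = (1698/3086 - 690/(-4323))/(-7154) = (1698*(1/3086) - 690*(-1/4323))*(-1/7154) = (849/1543 + 230/1441)*(-1/7154) = (1578299/2223463)*(-1/7154) = -1578299/15906654302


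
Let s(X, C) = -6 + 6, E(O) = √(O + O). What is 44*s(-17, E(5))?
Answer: 0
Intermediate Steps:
E(O) = √2*√O (E(O) = √(2*O) = √2*√O)
s(X, C) = 0
44*s(-17, E(5)) = 44*0 = 0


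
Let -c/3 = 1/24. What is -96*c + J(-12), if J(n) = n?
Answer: 0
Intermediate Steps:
c = -⅛ (c = -3/24 = -3*1/24 = -⅛ ≈ -0.12500)
-96*c + J(-12) = -96*(-⅛) - 12 = 12 - 12 = 0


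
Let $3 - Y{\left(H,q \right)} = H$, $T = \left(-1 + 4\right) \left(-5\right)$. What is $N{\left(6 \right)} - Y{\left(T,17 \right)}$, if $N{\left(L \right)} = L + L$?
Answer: $-6$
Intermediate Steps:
$N{\left(L \right)} = 2 L$
$T = -15$ ($T = 3 \left(-5\right) = -15$)
$Y{\left(H,q \right)} = 3 - H$
$N{\left(6 \right)} - Y{\left(T,17 \right)} = 2 \cdot 6 - \left(3 - -15\right) = 12 - \left(3 + 15\right) = 12 - 18 = -6$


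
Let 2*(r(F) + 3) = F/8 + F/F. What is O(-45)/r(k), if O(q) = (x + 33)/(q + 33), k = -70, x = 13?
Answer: 92/165 ≈ 0.55758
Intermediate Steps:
r(F) = -5/2 + F/16 (r(F) = -3 + (F/8 + F/F)/2 = -3 + (F*(⅛) + 1)/2 = -3 + (F/8 + 1)/2 = -3 + (1 + F/8)/2 = -3 + (½ + F/16) = -5/2 + F/16)
O(q) = 46/(33 + q) (O(q) = (13 + 33)/(q + 33) = 46/(33 + q))
O(-45)/r(k) = (46/(33 - 45))/(-5/2 + (1/16)*(-70)) = (46/(-12))/(-5/2 - 35/8) = (46*(-1/12))/(-55/8) = -23/6*(-8/55) = 92/165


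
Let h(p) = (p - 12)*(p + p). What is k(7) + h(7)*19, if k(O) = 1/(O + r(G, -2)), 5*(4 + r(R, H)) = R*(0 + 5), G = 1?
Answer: -5319/4 ≈ -1329.8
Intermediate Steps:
r(R, H) = -4 + R (r(R, H) = -4 + (R*(0 + 5))/5 = -4 + (R*5)/5 = -4 + (5*R)/5 = -4 + R)
h(p) = 2*p*(-12 + p) (h(p) = (-12 + p)*(2*p) = 2*p*(-12 + p))
k(O) = 1/(-3 + O) (k(O) = 1/(O + (-4 + 1)) = 1/(O - 3) = 1/(-3 + O))
k(7) + h(7)*19 = 1/(-3 + 7) + (2*7*(-12 + 7))*19 = 1/4 + (2*7*(-5))*19 = ¼ - 70*19 = ¼ - 1330 = -5319/4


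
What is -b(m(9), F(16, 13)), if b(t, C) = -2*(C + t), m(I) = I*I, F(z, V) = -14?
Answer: 134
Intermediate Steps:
m(I) = I²
b(t, C) = -2*C - 2*t
-b(m(9), F(16, 13)) = -(-2*(-14) - 2*9²) = -(28 - 2*81) = -(28 - 162) = -1*(-134) = 134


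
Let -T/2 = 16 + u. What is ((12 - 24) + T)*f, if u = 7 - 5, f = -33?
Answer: 1584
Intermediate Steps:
u = 2
T = -36 (T = -2*(16 + 2) = -2*18 = -36)
((12 - 24) + T)*f = ((12 - 24) - 36)*(-33) = (-12 - 36)*(-33) = -48*(-33) = 1584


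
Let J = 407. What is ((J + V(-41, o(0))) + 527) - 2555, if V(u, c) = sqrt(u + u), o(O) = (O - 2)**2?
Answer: -1621 + I*sqrt(82) ≈ -1621.0 + 9.0554*I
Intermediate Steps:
o(O) = (-2 + O)**2
V(u, c) = sqrt(2)*sqrt(u) (V(u, c) = sqrt(2*u) = sqrt(2)*sqrt(u))
((J + V(-41, o(0))) + 527) - 2555 = ((407 + sqrt(2)*sqrt(-41)) + 527) - 2555 = ((407 + sqrt(2)*(I*sqrt(41))) + 527) - 2555 = ((407 + I*sqrt(82)) + 527) - 2555 = (934 + I*sqrt(82)) - 2555 = -1621 + I*sqrt(82)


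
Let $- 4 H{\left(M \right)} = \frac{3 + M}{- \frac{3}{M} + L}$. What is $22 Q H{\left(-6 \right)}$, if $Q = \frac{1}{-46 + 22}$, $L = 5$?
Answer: $- \frac{1}{8} \approx -0.125$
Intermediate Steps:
$H{\left(M \right)} = - \frac{3 + M}{4 \left(5 - \frac{3}{M}\right)}$ ($H{\left(M \right)} = - \frac{\left(3 + M\right) \frac{1}{- \frac{3}{M} + 5}}{4} = - \frac{\left(3 + M\right) \frac{1}{5 - \frac{3}{M}}}{4} = - \frac{\frac{1}{5 - \frac{3}{M}} \left(3 + M\right)}{4} = - \frac{3 + M}{4 \left(5 - \frac{3}{M}\right)}$)
$Q = - \frac{1}{24}$ ($Q = \frac{1}{-24} = - \frac{1}{24} \approx -0.041667$)
$22 Q H{\left(-6 \right)} = 22 \left(- \frac{1}{24}\right) \left(\left(-1\right) \left(-6\right) \frac{1}{-12 + 20 \left(-6\right)} \left(3 - 6\right)\right) = - \frac{11 \left(\left(-1\right) \left(-6\right) \frac{1}{-12 - 120} \left(-3\right)\right)}{12} = - \frac{11 \left(\left(-1\right) \left(-6\right) \frac{1}{-132} \left(-3\right)\right)}{12} = - \frac{11 \left(\left(-1\right) \left(-6\right) \left(- \frac{1}{132}\right) \left(-3\right)\right)}{12} = \left(- \frac{11}{12}\right) \frac{3}{22} = - \frac{1}{8}$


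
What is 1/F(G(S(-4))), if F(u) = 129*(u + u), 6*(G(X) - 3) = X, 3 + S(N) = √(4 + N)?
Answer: 1/645 ≈ 0.0015504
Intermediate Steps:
S(N) = -3 + √(4 + N)
G(X) = 3 + X/6
F(u) = 258*u (F(u) = 129*(2*u) = 258*u)
1/F(G(S(-4))) = 1/(258*(3 + (-3 + √(4 - 4))/6)) = 1/(258*(3 + (-3 + √0)/6)) = 1/(258*(3 + (-3 + 0)/6)) = 1/(258*(3 + (⅙)*(-3))) = 1/(258*(3 - ½)) = 1/(258*(5/2)) = 1/645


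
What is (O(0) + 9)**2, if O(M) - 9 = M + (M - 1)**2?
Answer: 361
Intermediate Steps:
O(M) = 9 + M + (-1 + M)**2 (O(M) = 9 + (M + (M - 1)**2) = 9 + (M + (-1 + M)**2) = 9 + M + (-1 + M)**2)
(O(0) + 9)**2 = ((10 + 0**2 - 1*0) + 9)**2 = ((10 + 0 + 0) + 9)**2 = (10 + 9)**2 = 19**2 = 361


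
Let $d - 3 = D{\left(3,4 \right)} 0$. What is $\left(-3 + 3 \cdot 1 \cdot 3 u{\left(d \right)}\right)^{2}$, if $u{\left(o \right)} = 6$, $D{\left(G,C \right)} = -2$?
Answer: $2601$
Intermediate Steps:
$d = 3$ ($d = 3 - 0 = 3 + 0 = 3$)
$\left(-3 + 3 \cdot 1 \cdot 3 u{\left(d \right)}\right)^{2} = \left(-3 + 3 \cdot 1 \cdot 3 \cdot 6\right)^{2} = \left(-3 + 3 \cdot 3 \cdot 6\right)^{2} = \left(-3 + 9 \cdot 6\right)^{2} = \left(-3 + 54\right)^{2} = 51^{2} = 2601$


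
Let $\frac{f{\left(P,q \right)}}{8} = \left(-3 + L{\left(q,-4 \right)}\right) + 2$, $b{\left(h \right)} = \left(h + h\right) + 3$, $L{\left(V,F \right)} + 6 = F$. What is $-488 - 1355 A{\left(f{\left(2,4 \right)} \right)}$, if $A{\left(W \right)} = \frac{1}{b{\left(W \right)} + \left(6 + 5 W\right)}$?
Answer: $- \frac{294861}{607} \approx -485.77$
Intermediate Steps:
$L{\left(V,F \right)} = -6 + F$
$b{\left(h \right)} = 3 + 2 h$ ($b{\left(h \right)} = 2 h + 3 = 3 + 2 h$)
$f{\left(P,q \right)} = -88$ ($f{\left(P,q \right)} = 8 \left(\left(-3 - 10\right) + 2\right) = 8 \left(-13 + 2\right) = 8 \left(-11\right) = -88$)
$A{\left(W \right)} = \frac{1}{9 + 7 W}$ ($A{\left(W \right)} = \frac{1}{\left(3 + 2 W\right) + \left(6 + 5 W\right)} = \frac{1}{9 + 7 W}$)
$-488 - 1355 A{\left(f{\left(2,4 \right)} \right)} = -488 - \frac{1355}{9 + 7 \left(-88\right)} = -488 - \frac{1355}{9 - 616} = -488 - \frac{1355}{-607} = -488 - - \frac{1355}{607} = -488 + \frac{1355}{607} = - \frac{294861}{607}$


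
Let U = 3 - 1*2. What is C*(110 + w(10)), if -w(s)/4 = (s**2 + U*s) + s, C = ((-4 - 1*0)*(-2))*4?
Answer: -11840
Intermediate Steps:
U = 1 (U = 3 - 2 = 1)
C = 32 (C = ((-4 + 0)*(-2))*4 = -4*(-2)*4 = 8*4 = 32)
w(s) = -8*s - 4*s**2 (w(s) = -4*((s**2 + 1*s) + s) = -4*((s**2 + s) + s) = -4*((s + s**2) + s) = -4*(s**2 + 2*s) = -8*s - 4*s**2)
C*(110 + w(10)) = 32*(110 - 4*10*(2 + 10)) = 32*(110 - 4*10*12) = 32*(110 - 480) = 32*(-370) = -11840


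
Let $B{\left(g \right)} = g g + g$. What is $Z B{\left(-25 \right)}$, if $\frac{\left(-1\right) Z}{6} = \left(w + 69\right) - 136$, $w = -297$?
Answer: $1310400$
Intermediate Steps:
$B{\left(g \right)} = g + g^{2}$ ($B{\left(g \right)} = g^{2} + g = g + g^{2}$)
$Z = 2184$ ($Z = - 6 \left(\left(-297 + 69\right) - 136\right) = - 6 \left(-228 - 136\right) = \left(-6\right) \left(-364\right) = 2184$)
$Z B{\left(-25 \right)} = 2184 \left(- 25 \left(1 - 25\right)\right) = 2184 \left(\left(-25\right) \left(-24\right)\right) = 2184 \cdot 600 = 1310400$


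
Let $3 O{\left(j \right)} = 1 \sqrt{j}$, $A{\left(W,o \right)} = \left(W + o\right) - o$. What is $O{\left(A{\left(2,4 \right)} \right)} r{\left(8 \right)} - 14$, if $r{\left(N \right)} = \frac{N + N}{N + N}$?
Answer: $-14 + \frac{\sqrt{2}}{3} \approx -13.529$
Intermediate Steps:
$A{\left(W,o \right)} = W$
$O{\left(j \right)} = \frac{\sqrt{j}}{3}$ ($O{\left(j \right)} = \frac{1 \sqrt{j}}{3} = \frac{\sqrt{j}}{3}$)
$r{\left(N \right)} = 1$ ($r{\left(N \right)} = \frac{2 N}{2 N} = 2 N \frac{1}{2 N} = 1$)
$O{\left(A{\left(2,4 \right)} \right)} r{\left(8 \right)} - 14 = \frac{\sqrt{2}}{3} \cdot 1 - 14 = \frac{\sqrt{2}}{3} - 14 = -14 + \frac{\sqrt{2}}{3}$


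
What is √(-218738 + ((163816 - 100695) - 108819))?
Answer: 2*I*√66109 ≈ 514.23*I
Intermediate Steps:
√(-218738 + ((163816 - 100695) - 108819)) = √(-218738 + (63121 - 108819)) = √(-218738 - 45698) = √(-264436) = 2*I*√66109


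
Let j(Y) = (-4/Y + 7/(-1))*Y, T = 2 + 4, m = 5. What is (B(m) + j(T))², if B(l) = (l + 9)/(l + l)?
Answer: 49729/25 ≈ 1989.2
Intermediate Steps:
T = 6
j(Y) = Y*(-7 - 4/Y) (j(Y) = (-4/Y + 7*(-1))*Y = (-4/Y - 7)*Y = (-7 - 4/Y)*Y = Y*(-7 - 4/Y))
B(l) = (9 + l)/(2*l) (B(l) = (9 + l)/((2*l)) = (9 + l)*(1/(2*l)) = (9 + l)/(2*l))
(B(m) + j(T))² = ((½)*(9 + 5)/5 + (-4 - 7*6))² = ((½)*(⅕)*14 + (-4 - 42))² = (7/5 - 46)² = (-223/5)² = 49729/25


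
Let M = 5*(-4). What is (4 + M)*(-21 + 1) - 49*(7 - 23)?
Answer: 1104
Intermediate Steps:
M = -20
(4 + M)*(-21 + 1) - 49*(7 - 23) = (4 - 20)*(-21 + 1) - 49*(7 - 23) = -16*(-20) - 49*(-16) = 320 + 784 = 1104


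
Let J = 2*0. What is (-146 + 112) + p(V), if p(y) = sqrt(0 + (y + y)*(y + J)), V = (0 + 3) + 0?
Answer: -34 + 3*sqrt(2) ≈ -29.757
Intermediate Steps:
J = 0
V = 3 (V = 3 + 0 = 3)
p(y) = sqrt(2)*sqrt(y**2) (p(y) = sqrt(0 + (y + y)*(y + 0)) = sqrt(0 + (2*y)*y) = sqrt(0 + 2*y**2) = sqrt(2*y**2) = sqrt(2)*sqrt(y**2))
(-146 + 112) + p(V) = (-146 + 112) + sqrt(2)*sqrt(3**2) = -34 + sqrt(2)*sqrt(9) = -34 + sqrt(2)*3 = -34 + 3*sqrt(2)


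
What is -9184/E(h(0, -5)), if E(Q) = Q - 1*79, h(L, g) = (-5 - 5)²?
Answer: -1312/3 ≈ -437.33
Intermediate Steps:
h(L, g) = 100 (h(L, g) = (-10)² = 100)
E(Q) = -79 + Q (E(Q) = Q - 79 = -79 + Q)
-9184/E(h(0, -5)) = -9184/(-79 + 100) = -9184/21 = -9184*1/21 = -1312/3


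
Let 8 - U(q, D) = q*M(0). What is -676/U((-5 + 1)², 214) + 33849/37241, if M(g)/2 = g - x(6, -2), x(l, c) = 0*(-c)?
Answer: -6226031/74482 ≈ -83.591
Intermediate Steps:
x(l, c) = 0
M(g) = 2*g (M(g) = 2*(g - 1*0) = 2*(g + 0) = 2*g)
U(q, D) = 8 (U(q, D) = 8 - q*2*0 = 8 - q*0 = 8 - 1*0 = 8 + 0 = 8)
-676/U((-5 + 1)², 214) + 33849/37241 = -676/8 + 33849/37241 = -676*⅛ + 33849*(1/37241) = -169/2 + 33849/37241 = -6226031/74482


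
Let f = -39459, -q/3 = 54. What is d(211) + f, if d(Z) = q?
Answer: -39621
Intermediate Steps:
q = -162 (q = -3*54 = -162)
d(Z) = -162
d(211) + f = -162 - 39459 = -39621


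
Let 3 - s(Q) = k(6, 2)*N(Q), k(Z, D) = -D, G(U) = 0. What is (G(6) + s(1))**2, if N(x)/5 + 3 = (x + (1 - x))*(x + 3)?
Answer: 169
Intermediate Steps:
N(x) = 5*x (N(x) = -15 + 5*((x + (1 - x))*(x + 3)) = -15 + 5*(1*(3 + x)) = -15 + 5*(3 + x) = -15 + (15 + 5*x) = 5*x)
s(Q) = 3 + 10*Q (s(Q) = 3 - (-1*2)*5*Q = 3 - (-2)*5*Q = 3 - (-10)*Q = 3 + 10*Q)
(G(6) + s(1))**2 = (0 + (3 + 10*1))**2 = (0 + (3 + 10))**2 = (0 + 13)**2 = 13**2 = 169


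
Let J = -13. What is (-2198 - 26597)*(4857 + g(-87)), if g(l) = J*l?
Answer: -172424460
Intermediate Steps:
g(l) = -13*l
(-2198 - 26597)*(4857 + g(-87)) = (-2198 - 26597)*(4857 - 13*(-87)) = -28795*(4857 + 1131) = -28795*5988 = -172424460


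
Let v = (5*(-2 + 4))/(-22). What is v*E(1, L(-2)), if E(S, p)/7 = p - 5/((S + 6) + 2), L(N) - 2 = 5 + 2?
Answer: -2660/99 ≈ -26.869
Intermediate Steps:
L(N) = 9 (L(N) = 2 + (5 + 2) = 2 + 7 = 9)
v = -5/11 (v = (5*2)*(-1/22) = 10*(-1/22) = -5/11 ≈ -0.45455)
E(S, p) = -35/(8 + S) + 7*p (E(S, p) = 7*(p - 5/((S + 6) + 2)) = 7*(p - 5/((6 + S) + 2)) = 7*(p - 5/(8 + S)) = -35/(8 + S) + 7*p)
v*E(1, L(-2)) = -35*(-5 + 8*9 + 1*9)/(11*(8 + 1)) = -35*(-5 + 72 + 9)/(11*9) = -35*76/(11*9) = -5/11*532/9 = -2660/99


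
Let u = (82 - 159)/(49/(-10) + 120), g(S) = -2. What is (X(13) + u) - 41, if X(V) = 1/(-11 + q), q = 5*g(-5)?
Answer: -1008332/24171 ≈ -41.717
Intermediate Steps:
q = -10 (q = 5*(-2) = -10)
X(V) = -1/21 (X(V) = 1/(-11 - 10) = 1/(-21) = -1/21)
u = -770/1151 (u = -77/(49*(-⅒) + 120) = -77/(-49/10 + 120) = -77/1151/10 = -77*10/1151 = -770/1151 ≈ -0.66898)
(X(13) + u) - 41 = (-1/21 - 770/1151) - 41 = -17321/24171 - 41 = -1008332/24171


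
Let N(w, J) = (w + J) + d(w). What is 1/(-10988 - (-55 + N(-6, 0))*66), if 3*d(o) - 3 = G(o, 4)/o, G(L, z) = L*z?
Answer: -1/7116 ≈ -0.00014053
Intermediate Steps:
d(o) = 7/3 (d(o) = 1 + ((o*4)/o)/3 = 1 + ((4*o)/o)/3 = 1 + (⅓)*4 = 1 + 4/3 = 7/3)
N(w, J) = 7/3 + J + w (N(w, J) = (w + J) + 7/3 = (J + w) + 7/3 = 7/3 + J + w)
1/(-10988 - (-55 + N(-6, 0))*66) = 1/(-10988 - (-55 + (7/3 + 0 - 6))*66) = 1/(-10988 - (-55 - 11/3)*66) = 1/(-10988 - (-176)*66/3) = 1/(-10988 - 1*(-3872)) = 1/(-10988 + 3872) = 1/(-7116) = -1/7116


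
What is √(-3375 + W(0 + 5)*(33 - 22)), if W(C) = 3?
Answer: I*√3342 ≈ 57.81*I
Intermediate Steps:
√(-3375 + W(0 + 5)*(33 - 22)) = √(-3375 + 3*(33 - 22)) = √(-3375 + 3*11) = √(-3375 + 33) = √(-3342) = I*√3342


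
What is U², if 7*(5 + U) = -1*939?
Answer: 948676/49 ≈ 19361.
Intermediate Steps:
U = -974/7 (U = -5 + (-1*939)/7 = -5 + (⅐)*(-939) = -5 - 939/7 = -974/7 ≈ -139.14)
U² = (-974/7)² = 948676/49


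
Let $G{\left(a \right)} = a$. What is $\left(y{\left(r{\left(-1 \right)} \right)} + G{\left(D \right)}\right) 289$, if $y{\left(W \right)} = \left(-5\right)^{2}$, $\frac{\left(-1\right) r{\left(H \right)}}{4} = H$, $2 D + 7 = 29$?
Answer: $10404$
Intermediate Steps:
$D = 11$ ($D = - \frac{7}{2} + \frac{1}{2} \cdot 29 = - \frac{7}{2} + \frac{29}{2} = 11$)
$r{\left(H \right)} = - 4 H$
$y{\left(W \right)} = 25$
$\left(y{\left(r{\left(-1 \right)} \right)} + G{\left(D \right)}\right) 289 = \left(25 + 11\right) 289 = 36 \cdot 289 = 10404$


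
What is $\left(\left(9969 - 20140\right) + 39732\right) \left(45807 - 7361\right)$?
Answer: $1136502206$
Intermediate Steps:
$\left(\left(9969 - 20140\right) + 39732\right) \left(45807 - 7361\right) = \left(-10171 + 39732\right) 38446 = 29561 \cdot 38446 = 1136502206$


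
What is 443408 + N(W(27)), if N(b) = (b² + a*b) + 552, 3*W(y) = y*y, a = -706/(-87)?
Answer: 14644447/29 ≈ 5.0498e+5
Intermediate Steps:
a = 706/87 (a = -706*(-1/87) = 706/87 ≈ 8.1149)
W(y) = y²/3 (W(y) = (y*y)/3 = y²/3)
N(b) = 552 + b² + 706*b/87 (N(b) = (b² + 706*b/87) + 552 = 552 + b² + 706*b/87)
443408 + N(W(27)) = 443408 + (552 + ((⅓)*27²)² + 706*((⅓)*27²)/87) = 443408 + (552 + ((⅓)*729)² + 706*((⅓)*729)/87) = 443408 + (552 + 243² + (706/87)*243) = 443408 + (552 + 59049 + 57186/29) = 443408 + 1785615/29 = 14644447/29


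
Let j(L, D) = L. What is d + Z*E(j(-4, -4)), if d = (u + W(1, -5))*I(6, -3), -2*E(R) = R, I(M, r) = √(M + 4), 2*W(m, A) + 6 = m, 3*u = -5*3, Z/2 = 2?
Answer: 8 - 15*√10/2 ≈ -15.717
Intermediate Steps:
Z = 4 (Z = 2*2 = 4)
u = -5 (u = (-5*3)/3 = (⅓)*(-15) = -5)
W(m, A) = -3 + m/2
I(M, r) = √(4 + M)
E(R) = -R/2
d = -15*√10/2 (d = (-5 + (-3 + (½)*1))*√(4 + 6) = (-5 + (-3 + ½))*√10 = (-5 - 5/2)*√10 = -15*√10/2 ≈ -23.717)
d + Z*E(j(-4, -4)) = -15*√10/2 + 4*(-½*(-4)) = -15*√10/2 + 4*2 = -15*√10/2 + 8 = 8 - 15*√10/2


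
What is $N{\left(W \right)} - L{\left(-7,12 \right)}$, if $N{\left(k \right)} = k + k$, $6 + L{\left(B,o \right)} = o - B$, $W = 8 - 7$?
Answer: $-11$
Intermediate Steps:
$W = 1$
$L{\left(B,o \right)} = -6 + o - B$ ($L{\left(B,o \right)} = -6 - \left(B - o\right) = -6 + o - B$)
$N{\left(k \right)} = 2 k$
$N{\left(W \right)} - L{\left(-7,12 \right)} = 2 \cdot 1 - \left(-6 + 12 - -7\right) = 2 - \left(-6 + 12 + 7\right) = 2 - 13 = -11$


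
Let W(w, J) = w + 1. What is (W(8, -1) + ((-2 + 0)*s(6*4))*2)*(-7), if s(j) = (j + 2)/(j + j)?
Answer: -287/6 ≈ -47.833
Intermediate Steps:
W(w, J) = 1 + w
s(j) = (2 + j)/(2*j) (s(j) = (2 + j)/((2*j)) = (2 + j)*(1/(2*j)) = (2 + j)/(2*j))
(W(8, -1) + ((-2 + 0)*s(6*4))*2)*(-7) = ((1 + 8) + ((-2 + 0)*((2 + 6*4)/(2*((6*4)))))*2)*(-7) = (9 - (2 + 24)/24*2)*(-7) = (9 - 26/24*2)*(-7) = (9 - 2*13/24*2)*(-7) = (9 - 13/12*2)*(-7) = (9 - 13/6)*(-7) = (41/6)*(-7) = -287/6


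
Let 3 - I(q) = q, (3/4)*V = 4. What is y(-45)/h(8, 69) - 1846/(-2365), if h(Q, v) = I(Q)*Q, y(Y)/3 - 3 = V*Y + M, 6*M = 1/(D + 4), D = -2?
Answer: 1403811/75680 ≈ 18.549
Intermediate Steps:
V = 16/3 (V = (4/3)*4 = 16/3 ≈ 5.3333)
M = 1/12 (M = 1/(6*(-2 + 4)) = (⅙)/2 = (⅙)*(½) = 1/12 ≈ 0.083333)
I(q) = 3 - q
y(Y) = 37/4 + 16*Y (y(Y) = 9 + 3*(16*Y/3 + 1/12) = 9 + 3*(1/12 + 16*Y/3) = 9 + (¼ + 16*Y) = 37/4 + 16*Y)
h(Q, v) = Q*(3 - Q) (h(Q, v) = (3 - Q)*Q = Q*(3 - Q))
y(-45)/h(8, 69) - 1846/(-2365) = (37/4 + 16*(-45))/((8*(3 - 1*8))) - 1846/(-2365) = (37/4 - 720)/((8*(3 - 8))) - 1846*(-1/2365) = -2843/(4*(8*(-5))) + 1846/2365 = -2843/4/(-40) + 1846/2365 = -2843/4*(-1/40) + 1846/2365 = 2843/160 + 1846/2365 = 1403811/75680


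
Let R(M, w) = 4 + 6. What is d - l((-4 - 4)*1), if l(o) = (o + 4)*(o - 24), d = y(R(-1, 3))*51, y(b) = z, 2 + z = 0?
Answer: -230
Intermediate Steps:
z = -2 (z = -2 + 0 = -2)
R(M, w) = 10
y(b) = -2
d = -102 (d = -2*51 = -102)
l(o) = (-24 + o)*(4 + o) (l(o) = (4 + o)*(-24 + o) = (-24 + o)*(4 + o))
d - l((-4 - 4)*1) = -102 - (-96 + ((-4 - 4)*1)² - 20*(-4 - 4)) = -102 - (-96 + (-8*1)² - (-160)) = -102 - (-96 + (-8)² - 20*(-8)) = -102 - (-96 + 64 + 160) = -102 - 1*128 = -102 - 128 = -230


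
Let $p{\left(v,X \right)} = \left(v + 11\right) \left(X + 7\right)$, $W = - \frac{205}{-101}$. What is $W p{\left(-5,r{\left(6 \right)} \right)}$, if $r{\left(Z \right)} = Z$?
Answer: $\frac{15990}{101} \approx 158.32$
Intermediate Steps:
$W = \frac{205}{101}$ ($W = \left(-205\right) \left(- \frac{1}{101}\right) = \frac{205}{101} \approx 2.0297$)
$p{\left(v,X \right)} = \left(7 + X\right) \left(11 + v\right)$ ($p{\left(v,X \right)} = \left(11 + v\right) \left(7 + X\right) = \left(7 + X\right) \left(11 + v\right)$)
$W p{\left(-5,r{\left(6 \right)} \right)} = \frac{205 \left(77 + 7 \left(-5\right) + 11 \cdot 6 + 6 \left(-5\right)\right)}{101} = \frac{205 \left(77 - 35 + 66 - 30\right)}{101} = \frac{205}{101} \cdot 78 = \frac{15990}{101}$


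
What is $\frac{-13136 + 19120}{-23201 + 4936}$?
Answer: $- \frac{5984}{18265} \approx -0.32762$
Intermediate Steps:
$\frac{-13136 + 19120}{-23201 + 4936} = \frac{5984}{-18265} = 5984 \left(- \frac{1}{18265}\right) = - \frac{5984}{18265}$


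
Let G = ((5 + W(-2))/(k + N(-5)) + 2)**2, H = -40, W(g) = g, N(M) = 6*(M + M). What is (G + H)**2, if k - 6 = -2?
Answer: 12895646481/9834496 ≈ 1311.3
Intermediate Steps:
k = 4 (k = 6 - 2 = 4)
N(M) = 12*M (N(M) = 6*(2*M) = 12*M)
G = 11881/3136 (G = ((5 - 2)/(4 + 12*(-5)) + 2)**2 = (3/(4 - 60) + 2)**2 = (3/(-56) + 2)**2 = (3*(-1/56) + 2)**2 = (-3/56 + 2)**2 = (109/56)**2 = 11881/3136 ≈ 3.7886)
(G + H)**2 = (11881/3136 - 40)**2 = (-113559/3136)**2 = 12895646481/9834496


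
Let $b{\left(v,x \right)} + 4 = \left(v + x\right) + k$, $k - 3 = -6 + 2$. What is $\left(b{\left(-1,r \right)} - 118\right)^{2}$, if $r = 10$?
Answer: $12996$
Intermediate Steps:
$k = -1$ ($k = 3 + \left(-6 + 2\right) = 3 - 4 = -1$)
$b{\left(v,x \right)} = -5 + v + x$ ($b{\left(v,x \right)} = -4 - \left(1 - v - x\right) = -4 + \left(-1 + v + x\right) = -5 + v + x$)
$\left(b{\left(-1,r \right)} - 118\right)^{2} = \left(\left(-5 - 1 + 10\right) - 118\right)^{2} = \left(4 - 118\right)^{2} = \left(-114\right)^{2} = 12996$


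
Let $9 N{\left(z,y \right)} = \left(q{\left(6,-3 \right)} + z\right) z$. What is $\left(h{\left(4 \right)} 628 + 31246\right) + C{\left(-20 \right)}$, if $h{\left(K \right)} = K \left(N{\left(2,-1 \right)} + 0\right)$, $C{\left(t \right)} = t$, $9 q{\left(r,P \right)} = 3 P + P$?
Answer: $\frac{853150}{27} \approx 31598.0$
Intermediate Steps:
$q{\left(r,P \right)} = \frac{4 P}{9}$ ($q{\left(r,P \right)} = \frac{3 P + P}{9} = \frac{4 P}{9}$)
$N{\left(z,y \right)} = \frac{z \left(- \frac{4}{3} + z\right)}{9}$ ($N{\left(z,y \right)} = \frac{\left(\frac{4}{9} \left(-3\right) + z\right) z}{9} = \frac{\left(- \frac{4}{3} + z\right) z}{9} = \frac{z \left(- \frac{4}{3} + z\right)}{9}$)
$h{\left(K \right)} = \frac{4 K}{27}$ ($h{\left(K \right)} = K \left(\frac{1}{27} \cdot 2 \left(-4 + 3 \cdot 2\right) + 0\right) = K \left(\frac{1}{27} \cdot 2 \left(-4 + 6\right) + 0\right) = K \left(\frac{1}{27} \cdot 2 \cdot 2 + 0\right) = K \left(\frac{4}{27} + 0\right) = K \frac{4}{27} = \frac{4 K}{27}$)
$\left(h{\left(4 \right)} 628 + 31246\right) + C{\left(-20 \right)} = \left(\frac{4}{27} \cdot 4 \cdot 628 + 31246\right) - 20 = \left(\frac{16}{27} \cdot 628 + 31246\right) - 20 = \left(\frac{10048}{27} + 31246\right) - 20 = \frac{853690}{27} - 20 = \frac{853150}{27}$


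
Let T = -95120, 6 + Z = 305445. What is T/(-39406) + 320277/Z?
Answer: 408570521/118001267 ≈ 3.4624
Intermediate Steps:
Z = 305439 (Z = -6 + 305445 = 305439)
T/(-39406) + 320277/Z = -95120/(-39406) + 320277/305439 = -95120*(-1/39406) + 320277*(1/305439) = 47560/19703 + 106759/101813 = 408570521/118001267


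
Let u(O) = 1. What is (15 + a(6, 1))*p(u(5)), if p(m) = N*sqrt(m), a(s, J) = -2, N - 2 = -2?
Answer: 0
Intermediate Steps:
N = 0 (N = 2 - 2 = 0)
p(m) = 0 (p(m) = 0*sqrt(m) = 0)
(15 + a(6, 1))*p(u(5)) = (15 - 2)*0 = 13*0 = 0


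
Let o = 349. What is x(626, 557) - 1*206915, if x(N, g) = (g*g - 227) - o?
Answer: 102758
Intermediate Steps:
x(N, g) = -576 + g² (x(N, g) = (g*g - 227) - 1*349 = (g² - 227) - 349 = (-227 + g²) - 349 = -576 + g²)
x(626, 557) - 1*206915 = (-576 + 557²) - 1*206915 = (-576 + 310249) - 206915 = 309673 - 206915 = 102758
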